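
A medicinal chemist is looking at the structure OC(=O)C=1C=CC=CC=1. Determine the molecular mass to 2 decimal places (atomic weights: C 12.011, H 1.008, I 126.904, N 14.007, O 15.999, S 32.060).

First, the molecular formula is C7H6O2 (counting implicit H from valence).
  C: 7 × 12.011 = 84.077
  H: 6 × 1.008 = 6.048
  O: 2 × 15.999 = 31.998
Sum: 7×12.011 + 6×1.008 + 2×15.999 = 122.123 → 122.12 g/mol.

122.12 g/mol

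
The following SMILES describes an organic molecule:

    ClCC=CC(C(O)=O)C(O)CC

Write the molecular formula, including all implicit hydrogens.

C8H13ClO3

Walk through each heavy atom and fill implicit hydrogens from standard valence (C 4, N 3, O 2, S 2, halogen 1):
  atom 1: Cl (halogen, monovalent) → 0 H
  atom 2: C, bond orders sum to 2 (valence 4) → 2 H
  atom 3: C, bond orders sum to 3 (valence 4) → 1 H
  atom 4: C, bond orders sum to 3 (valence 4) → 1 H
  atom 5: C, bond orders sum to 3 (valence 4) → 1 H
  atom 6: C, bond orders sum to 4 (valence 4) → 0 H
  atom 7: O, bond orders sum to 1 (valence 2) → 1 H
  atom 8: O, bond orders sum to 2 (valence 2) → 0 H
  atom 9: C, bond orders sum to 3 (valence 4) → 1 H
  atom 10: O, bond orders sum to 1 (valence 2) → 1 H
  atom 11: C, bond orders sum to 2 (valence 4) → 2 H
  atom 12: C, bond orders sum to 1 (valence 4) → 3 H
Totals → C:8, H:13, Cl:1, O:3.
In Hill order: C8H13ClO3.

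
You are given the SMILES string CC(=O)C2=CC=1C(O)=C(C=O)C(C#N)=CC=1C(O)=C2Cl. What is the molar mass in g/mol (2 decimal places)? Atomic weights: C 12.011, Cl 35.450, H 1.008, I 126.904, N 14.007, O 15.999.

First, the molecular formula is C14H8ClNO4 (counting implicit H from valence).
  C: 14 × 12.011 = 168.154
  Cl: 1 × 35.450 = 35.450
  H: 8 × 1.008 = 8.064
  N: 1 × 14.007 = 14.007
  O: 4 × 15.999 = 63.996
Sum: 14×12.011 + 1×35.450 + 8×1.008 + 1×14.007 + 4×15.999 = 289.671 → 289.67 g/mol.

289.67 g/mol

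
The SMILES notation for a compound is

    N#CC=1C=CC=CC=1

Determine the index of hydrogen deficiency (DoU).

6

Degree of unsaturation = (number of rings) + (number of π bonds).
Ring closures in the SMILES: 1.
π bonds: 3 double bonds (each 1 DoU), 1 triple bond (each 2 DoU) → 5 DoU from unsaturation.
Total DoU = 1 + 5 = 6.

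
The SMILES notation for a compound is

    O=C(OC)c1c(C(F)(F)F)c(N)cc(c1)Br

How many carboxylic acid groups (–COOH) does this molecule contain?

0

Scan the SMILES for the carboxylic acid motif — none present.
Groups that are present: 1 ester, 1 primary amine.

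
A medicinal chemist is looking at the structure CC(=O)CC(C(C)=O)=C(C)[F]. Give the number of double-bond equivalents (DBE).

Molecular formula: C8H11FO2.
DoU = (2C + 2 + N − H − X) / 2, where X is the halogen count and O/S are ignored.
    = (2·8 + 2 + 0 − 11 − 1) / 2 = 6 / 2 = 3.

3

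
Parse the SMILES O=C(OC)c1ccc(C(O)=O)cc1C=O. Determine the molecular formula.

C10H8O5

Walk through each heavy atom and fill implicit hydrogens from standard valence (C 4, N 3, O 2, S 2, halogen 1); for lowercase aromatic atoms, an aromatic c carries 1 H when it has two neighbours and 0 H with three, and aromatic n carries 0 H:
  atom 1: O, bond orders sum to 2 (valence 2) → 0 H
  atom 2: C, bond orders sum to 4 (valence 4) → 0 H
  atom 3: O, bond orders sum to 2 (valence 2) → 0 H
  atom 4: C, bond orders sum to 1 (valence 4) → 3 H
  atom 5: aromatic c, 3 neighbours → 0 H
  atom 6: aromatic c, 2 neighbours → 1 H
  atom 7: aromatic c, 2 neighbours → 1 H
  atom 8: aromatic c, 3 neighbours → 0 H
  atom 9: C, bond orders sum to 4 (valence 4) → 0 H
  atom 10: O, bond orders sum to 1 (valence 2) → 1 H
  atom 11: O, bond orders sum to 2 (valence 2) → 0 H
  atom 12: aromatic c, 2 neighbours → 1 H
  atom 13: aromatic c, 3 neighbours → 0 H
  atom 14: C, bond orders sum to 3 (valence 4) → 1 H
  atom 15: O, bond orders sum to 2 (valence 2) → 0 H
Totals → C:10, H:8, O:5.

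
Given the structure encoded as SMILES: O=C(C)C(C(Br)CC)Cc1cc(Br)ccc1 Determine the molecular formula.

C13H16Br2O

Walk through each heavy atom and fill implicit hydrogens from standard valence (C 4, N 3, O 2, S 2, halogen 1); for lowercase aromatic atoms, an aromatic c carries 1 H when it has two neighbours and 0 H with three, and aromatic n carries 0 H:
  atom 1: O, bond orders sum to 2 (valence 2) → 0 H
  atom 2: C, bond orders sum to 4 (valence 4) → 0 H
  atom 3: C, bond orders sum to 1 (valence 4) → 3 H
  atom 4: C, bond orders sum to 3 (valence 4) → 1 H
  atom 5: C, bond orders sum to 3 (valence 4) → 1 H
  atom 6: Br (halogen, monovalent) → 0 H
  atom 7: C, bond orders sum to 2 (valence 4) → 2 H
  atom 8: C, bond orders sum to 1 (valence 4) → 3 H
  atom 9: C, bond orders sum to 2 (valence 4) → 2 H
  atom 10: aromatic c, 3 neighbours → 0 H
  atom 11: aromatic c, 2 neighbours → 1 H
  atom 12: aromatic c, 3 neighbours → 0 H
  atom 13: Br (halogen, monovalent) → 0 H
  atom 14: aromatic c, 2 neighbours → 1 H
  atom 15: aromatic c, 2 neighbours → 1 H
  atom 16: aromatic c, 2 neighbours → 1 H
Totals → C:13, H:16, Br:2, O:1.
In Hill order: C13H16Br2O.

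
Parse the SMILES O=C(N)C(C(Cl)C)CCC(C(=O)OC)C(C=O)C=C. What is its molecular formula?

C13H20ClNO4

Walk through each heavy atom and fill implicit hydrogens from standard valence (C 4, N 3, O 2, S 2, halogen 1):
  atom 1: O, bond orders sum to 2 (valence 2) → 0 H
  atom 2: C, bond orders sum to 4 (valence 4) → 0 H
  atom 3: N, bond orders sum to 1 (valence 3) → 2 H
  atom 4: C, bond orders sum to 3 (valence 4) → 1 H
  atom 5: C, bond orders sum to 3 (valence 4) → 1 H
  atom 6: Cl (halogen, monovalent) → 0 H
  atom 7: C, bond orders sum to 1 (valence 4) → 3 H
  atom 8: C, bond orders sum to 2 (valence 4) → 2 H
  atom 9: C, bond orders sum to 2 (valence 4) → 2 H
  atom 10: C, bond orders sum to 3 (valence 4) → 1 H
  atom 11: C, bond orders sum to 4 (valence 4) → 0 H
  atom 12: O, bond orders sum to 2 (valence 2) → 0 H
  atom 13: O, bond orders sum to 2 (valence 2) → 0 H
  atom 14: C, bond orders sum to 1 (valence 4) → 3 H
  atom 15: C, bond orders sum to 3 (valence 4) → 1 H
  atom 16: C, bond orders sum to 3 (valence 4) → 1 H
  atom 17: O, bond orders sum to 2 (valence 2) → 0 H
  atom 18: C, bond orders sum to 3 (valence 4) → 1 H
  atom 19: C, bond orders sum to 2 (valence 4) → 2 H
Totals → C:13, H:20, Cl:1, N:1, O:4.
In Hill order: C13H20ClNO4.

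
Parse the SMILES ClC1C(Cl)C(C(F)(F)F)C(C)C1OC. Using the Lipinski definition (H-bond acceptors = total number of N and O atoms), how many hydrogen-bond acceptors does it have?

N atoms: 0; O atoms: 1.
Lipinski HBA = 0 + 1 = 1.

1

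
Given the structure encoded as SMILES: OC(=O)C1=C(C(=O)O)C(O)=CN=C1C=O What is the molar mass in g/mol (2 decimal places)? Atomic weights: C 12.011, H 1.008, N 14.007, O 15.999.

First, the molecular formula is C8H5NO6 (counting implicit H from valence).
  C: 8 × 12.011 = 96.088
  H: 5 × 1.008 = 5.040
  N: 1 × 14.007 = 14.007
  O: 6 × 15.999 = 95.994
Sum: 8×12.011 + 5×1.008 + 1×14.007 + 6×15.999 = 211.129 → 211.13 g/mol.

211.13 g/mol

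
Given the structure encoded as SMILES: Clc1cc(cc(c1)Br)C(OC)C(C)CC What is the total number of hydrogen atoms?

Walk through each heavy atom and fill implicit hydrogens from standard valence (C 4, N 3, O 2, S 2, halogen 1); for lowercase aromatic atoms, an aromatic c carries 1 H when it has two neighbours and 0 H with three, and aromatic n carries 0 H:
  atom 1: Cl (halogen, monovalent) → 0 H
  atom 2: aromatic c, 3 neighbours → 0 H
  atom 3: aromatic c, 2 neighbours → 1 H
  atom 4: aromatic c, 3 neighbours → 0 H
  atom 5: aromatic c, 2 neighbours → 1 H
  atom 6: aromatic c, 3 neighbours → 0 H
  atom 7: aromatic c, 2 neighbours → 1 H
  atom 8: Br (halogen, monovalent) → 0 H
  atom 9: C, bond orders sum to 3 (valence 4) → 1 H
  atom 10: O, bond orders sum to 2 (valence 2) → 0 H
  atom 11: C, bond orders sum to 1 (valence 4) → 3 H
  atom 12: C, bond orders sum to 3 (valence 4) → 1 H
  atom 13: C, bond orders sum to 1 (valence 4) → 3 H
  atom 14: C, bond orders sum to 2 (valence 4) → 2 H
  atom 15: C, bond orders sum to 1 (valence 4) → 3 H
Total hydrogens: 16.

16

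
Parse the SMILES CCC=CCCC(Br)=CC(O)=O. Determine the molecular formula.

C9H13BrO2

Walk through each heavy atom and fill implicit hydrogens from standard valence (C 4, N 3, O 2, S 2, halogen 1):
  atom 1: C, bond orders sum to 1 (valence 4) → 3 H
  atom 2: C, bond orders sum to 2 (valence 4) → 2 H
  atom 3: C, bond orders sum to 3 (valence 4) → 1 H
  atom 4: C, bond orders sum to 3 (valence 4) → 1 H
  atom 5: C, bond orders sum to 2 (valence 4) → 2 H
  atom 6: C, bond orders sum to 2 (valence 4) → 2 H
  atom 7: C, bond orders sum to 4 (valence 4) → 0 H
  atom 8: Br (halogen, monovalent) → 0 H
  atom 9: C, bond orders sum to 3 (valence 4) → 1 H
  atom 10: C, bond orders sum to 4 (valence 4) → 0 H
  atom 11: O, bond orders sum to 1 (valence 2) → 1 H
  atom 12: O, bond orders sum to 2 (valence 2) → 0 H
Totals → C:9, H:13, Br:1, O:2.
In Hill order: C9H13BrO2.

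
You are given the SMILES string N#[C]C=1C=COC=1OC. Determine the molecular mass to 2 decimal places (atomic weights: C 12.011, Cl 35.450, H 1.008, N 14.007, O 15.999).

123.11 g/mol

First, the molecular formula is C6H5NO2 (counting implicit H from valence).
  C: 6 × 12.011 = 72.066
  H: 5 × 1.008 = 5.040
  N: 1 × 14.007 = 14.007
  O: 2 × 15.999 = 31.998
Sum: 6×12.011 + 5×1.008 + 1×14.007 + 2×15.999 = 123.111 → 123.11 g/mol.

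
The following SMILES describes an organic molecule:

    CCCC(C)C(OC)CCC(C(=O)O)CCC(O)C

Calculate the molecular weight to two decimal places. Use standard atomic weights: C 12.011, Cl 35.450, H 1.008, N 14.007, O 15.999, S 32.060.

274.40 g/mol

First, the molecular formula is C15H30O4 (counting implicit H from valence).
  C: 15 × 12.011 = 180.165
  H: 30 × 1.008 = 30.240
  O: 4 × 15.999 = 63.996
Sum: 15×12.011 + 30×1.008 + 4×15.999 = 274.401 → 274.40 g/mol.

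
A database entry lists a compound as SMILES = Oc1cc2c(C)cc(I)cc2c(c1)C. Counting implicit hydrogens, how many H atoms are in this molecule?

11

Walk through each heavy atom and fill implicit hydrogens from standard valence (C 4, N 3, O 2, S 2, halogen 1); for lowercase aromatic atoms, an aromatic c carries 1 H when it has two neighbours and 0 H with three, and aromatic n carries 0 H:
  atom 1: O, bond orders sum to 1 (valence 2) → 1 H
  atom 2: aromatic c, 3 neighbours → 0 H
  atom 3: aromatic c, 2 neighbours → 1 H
  atom 4: aromatic c, 3 neighbours → 0 H
  atom 5: aromatic c, 3 neighbours → 0 H
  atom 6: C, bond orders sum to 1 (valence 4) → 3 H
  atom 7: aromatic c, 2 neighbours → 1 H
  atom 8: aromatic c, 3 neighbours → 0 H
  atom 9: I (halogen, monovalent) → 0 H
  atom 10: aromatic c, 2 neighbours → 1 H
  atom 11: aromatic c, 3 neighbours → 0 H
  atom 12: aromatic c, 3 neighbours → 0 H
  atom 13: aromatic c, 2 neighbours → 1 H
  atom 14: C, bond orders sum to 1 (valence 4) → 3 H
Total hydrogens: 11.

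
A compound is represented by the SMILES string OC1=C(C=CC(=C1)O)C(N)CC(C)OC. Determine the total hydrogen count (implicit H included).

17

Walk through each heavy atom and fill implicit hydrogens from standard valence (C 4, N 3, O 2, S 2, halogen 1):
  atom 1: O, bond orders sum to 1 (valence 2) → 1 H
  atom 2: C, bond orders sum to 4 (valence 4) → 0 H
  atom 3: C, bond orders sum to 4 (valence 4) → 0 H
  atom 4: C, bond orders sum to 3 (valence 4) → 1 H
  atom 5: C, bond orders sum to 3 (valence 4) → 1 H
  atom 6: C, bond orders sum to 4 (valence 4) → 0 H
  atom 7: C, bond orders sum to 3 (valence 4) → 1 H
  atom 8: O, bond orders sum to 1 (valence 2) → 1 H
  atom 9: C, bond orders sum to 3 (valence 4) → 1 H
  atom 10: N, bond orders sum to 1 (valence 3) → 2 H
  atom 11: C, bond orders sum to 2 (valence 4) → 2 H
  atom 12: C, bond orders sum to 3 (valence 4) → 1 H
  atom 13: C, bond orders sum to 1 (valence 4) → 3 H
  atom 14: O, bond orders sum to 2 (valence 2) → 0 H
  atom 15: C, bond orders sum to 1 (valence 4) → 3 H
Total hydrogens: 17.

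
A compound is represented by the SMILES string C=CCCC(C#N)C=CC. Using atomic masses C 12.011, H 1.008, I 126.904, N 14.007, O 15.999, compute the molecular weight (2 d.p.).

135.21 g/mol

First, the molecular formula is C9H13N (counting implicit H from valence).
  C: 9 × 12.011 = 108.099
  H: 13 × 1.008 = 13.104
  N: 1 × 14.007 = 14.007
Sum: 9×12.011 + 13×1.008 + 1×14.007 = 135.210 → 135.21 g/mol.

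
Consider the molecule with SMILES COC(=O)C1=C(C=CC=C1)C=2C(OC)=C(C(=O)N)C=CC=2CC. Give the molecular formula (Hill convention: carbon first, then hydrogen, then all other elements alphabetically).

C18H19NO4

Walk through each heavy atom and fill implicit hydrogens from standard valence (C 4, N 3, O 2, S 2, halogen 1):
  atom 1: C, bond orders sum to 1 (valence 4) → 3 H
  atom 2: O, bond orders sum to 2 (valence 2) → 0 H
  atom 3: C, bond orders sum to 4 (valence 4) → 0 H
  atom 4: O, bond orders sum to 2 (valence 2) → 0 H
  atom 5: C, bond orders sum to 4 (valence 4) → 0 H
  atom 6: C, bond orders sum to 4 (valence 4) → 0 H
  atom 7: C, bond orders sum to 3 (valence 4) → 1 H
  atom 8: C, bond orders sum to 3 (valence 4) → 1 H
  atom 9: C, bond orders sum to 3 (valence 4) → 1 H
  atom 10: C, bond orders sum to 3 (valence 4) → 1 H
  atom 11: C, bond orders sum to 4 (valence 4) → 0 H
  atom 12: C, bond orders sum to 4 (valence 4) → 0 H
  atom 13: O, bond orders sum to 2 (valence 2) → 0 H
  atom 14: C, bond orders sum to 1 (valence 4) → 3 H
  atom 15: C, bond orders sum to 4 (valence 4) → 0 H
  atom 16: C, bond orders sum to 4 (valence 4) → 0 H
  atom 17: O, bond orders sum to 2 (valence 2) → 0 H
  atom 18: N, bond orders sum to 1 (valence 3) → 2 H
  atom 19: C, bond orders sum to 3 (valence 4) → 1 H
  atom 20: C, bond orders sum to 3 (valence 4) → 1 H
  atom 21: C, bond orders sum to 4 (valence 4) → 0 H
  atom 22: C, bond orders sum to 2 (valence 4) → 2 H
  atom 23: C, bond orders sum to 1 (valence 4) → 3 H
Totals → C:18, H:19, N:1, O:4.
In Hill order: C18H19NO4.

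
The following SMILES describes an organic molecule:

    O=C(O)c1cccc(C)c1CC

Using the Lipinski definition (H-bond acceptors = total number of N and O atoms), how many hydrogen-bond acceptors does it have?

N atoms: 0; O atoms: 2.
Lipinski HBA = 0 + 2 = 2.

2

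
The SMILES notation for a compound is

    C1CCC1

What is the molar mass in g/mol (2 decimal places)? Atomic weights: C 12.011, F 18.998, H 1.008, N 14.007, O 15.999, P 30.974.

56.11 g/mol

First, the molecular formula is C4H8 (counting implicit H from valence).
  C: 4 × 12.011 = 48.044
  H: 8 × 1.008 = 8.064
Sum: 4×12.011 + 8×1.008 = 56.108 → 56.11 g/mol.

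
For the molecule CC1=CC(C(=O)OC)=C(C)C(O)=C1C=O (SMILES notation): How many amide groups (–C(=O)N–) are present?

Scan the SMILES for the amide motif — none present.
Groups that are present: 1 aldehyde, 1 ester, 1 hydroxyl.

0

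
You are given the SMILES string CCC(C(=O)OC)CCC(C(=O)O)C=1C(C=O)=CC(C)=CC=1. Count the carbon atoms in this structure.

Count every carbon token in the SMILES (each C, including those in ring-closure positions and inside branches).
Carbon count: 17.

17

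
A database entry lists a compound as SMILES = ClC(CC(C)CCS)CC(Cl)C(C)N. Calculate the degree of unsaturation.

0

Degree of unsaturation = (number of rings) + (number of π bonds).
Ring closures in the SMILES: 0.
π bonds: none → 0 DoU from unsaturation.
Total DoU = 0 + 0 = 0.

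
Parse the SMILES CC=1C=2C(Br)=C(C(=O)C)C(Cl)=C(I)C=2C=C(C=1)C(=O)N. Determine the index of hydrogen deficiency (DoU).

Molecular formula: C14H10BrClINO2.
DoU = (2C + 2 + N − H − X) / 2, where X is the halogen count and O/S are ignored.
    = (2·14 + 2 + 1 − 10 − 3) / 2 = 18 / 2 = 9.

9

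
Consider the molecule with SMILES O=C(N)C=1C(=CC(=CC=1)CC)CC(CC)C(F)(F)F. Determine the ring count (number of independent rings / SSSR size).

In SMILES, each pair of matching ring-closure digits denotes one ring-closing bond; the number of such bonds equals the number of independent rings.
Ring-closure bonds here: 1.

1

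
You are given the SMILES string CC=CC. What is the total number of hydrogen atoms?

Walk through each heavy atom and fill implicit hydrogens from standard valence (C 4, N 3, O 2, S 2, halogen 1):
  atom 1: C, bond orders sum to 1 (valence 4) → 3 H
  atom 2: C, bond orders sum to 3 (valence 4) → 1 H
  atom 3: C, bond orders sum to 3 (valence 4) → 1 H
  atom 4: C, bond orders sum to 1 (valence 4) → 3 H
Total hydrogens: 8.

8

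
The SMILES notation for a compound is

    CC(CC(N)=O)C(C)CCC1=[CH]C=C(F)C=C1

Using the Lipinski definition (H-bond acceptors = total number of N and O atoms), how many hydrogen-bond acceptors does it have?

N atoms: 1; O atoms: 1.
Lipinski HBA = 1 + 1 = 2.

2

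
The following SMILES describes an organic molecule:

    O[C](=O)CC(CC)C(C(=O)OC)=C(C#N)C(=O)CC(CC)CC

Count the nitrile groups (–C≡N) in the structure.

1

The nitrile motif appears at heavy-atom position 14 in the SMILES.
Other groups present: 1 alkene, 1 carboxylic acid, 1 ester, 1 ketone.
Nitrile count: 1.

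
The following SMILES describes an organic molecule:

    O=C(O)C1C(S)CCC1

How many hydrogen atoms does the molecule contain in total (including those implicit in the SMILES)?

10

Walk through each heavy atom and fill implicit hydrogens from standard valence (C 4, N 3, O 2, S 2, halogen 1):
  atom 1: O, bond orders sum to 2 (valence 2) → 0 H
  atom 2: C, bond orders sum to 4 (valence 4) → 0 H
  atom 3: O, bond orders sum to 1 (valence 2) → 1 H
  atom 4: C, bond orders sum to 3 (valence 4) → 1 H
  atom 5: C, bond orders sum to 3 (valence 4) → 1 H
  atom 6: S, bond orders sum to 1 (valence 2) → 1 H
  atom 7: C, bond orders sum to 2 (valence 4) → 2 H
  atom 8: C, bond orders sum to 2 (valence 4) → 2 H
  atom 9: C, bond orders sum to 2 (valence 4) → 2 H
Total hydrogens: 10.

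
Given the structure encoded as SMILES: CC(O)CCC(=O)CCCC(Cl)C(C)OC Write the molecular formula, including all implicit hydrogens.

C12H23ClO3

Walk through each heavy atom and fill implicit hydrogens from standard valence (C 4, N 3, O 2, S 2, halogen 1):
  atom 1: C, bond orders sum to 1 (valence 4) → 3 H
  atom 2: C, bond orders sum to 3 (valence 4) → 1 H
  atom 3: O, bond orders sum to 1 (valence 2) → 1 H
  atom 4: C, bond orders sum to 2 (valence 4) → 2 H
  atom 5: C, bond orders sum to 2 (valence 4) → 2 H
  atom 6: C, bond orders sum to 4 (valence 4) → 0 H
  atom 7: O, bond orders sum to 2 (valence 2) → 0 H
  atom 8: C, bond orders sum to 2 (valence 4) → 2 H
  atom 9: C, bond orders sum to 2 (valence 4) → 2 H
  atom 10: C, bond orders sum to 2 (valence 4) → 2 H
  atom 11: C, bond orders sum to 3 (valence 4) → 1 H
  atom 12: Cl (halogen, monovalent) → 0 H
  atom 13: C, bond orders sum to 3 (valence 4) → 1 H
  atom 14: C, bond orders sum to 1 (valence 4) → 3 H
  atom 15: O, bond orders sum to 2 (valence 2) → 0 H
  atom 16: C, bond orders sum to 1 (valence 4) → 3 H
Totals → C:12, H:23, Cl:1, O:3.
In Hill order: C12H23ClO3.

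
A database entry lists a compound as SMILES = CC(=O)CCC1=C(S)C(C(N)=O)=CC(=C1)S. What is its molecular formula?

Walk through each heavy atom and fill implicit hydrogens from standard valence (C 4, N 3, O 2, S 2, halogen 1):
  atom 1: C, bond orders sum to 1 (valence 4) → 3 H
  atom 2: C, bond orders sum to 4 (valence 4) → 0 H
  atom 3: O, bond orders sum to 2 (valence 2) → 0 H
  atom 4: C, bond orders sum to 2 (valence 4) → 2 H
  atom 5: C, bond orders sum to 2 (valence 4) → 2 H
  atom 6: C, bond orders sum to 4 (valence 4) → 0 H
  atom 7: C, bond orders sum to 4 (valence 4) → 0 H
  atom 8: S, bond orders sum to 1 (valence 2) → 1 H
  atom 9: C, bond orders sum to 4 (valence 4) → 0 H
  atom 10: C, bond orders sum to 4 (valence 4) → 0 H
  atom 11: N, bond orders sum to 1 (valence 3) → 2 H
  atom 12: O, bond orders sum to 2 (valence 2) → 0 H
  atom 13: C, bond orders sum to 3 (valence 4) → 1 H
  atom 14: C, bond orders sum to 4 (valence 4) → 0 H
  atom 15: C, bond orders sum to 3 (valence 4) → 1 H
  atom 16: S, bond orders sum to 1 (valence 2) → 1 H
Totals → C:11, H:13, N:1, O:2, S:2.

C11H13NO2S2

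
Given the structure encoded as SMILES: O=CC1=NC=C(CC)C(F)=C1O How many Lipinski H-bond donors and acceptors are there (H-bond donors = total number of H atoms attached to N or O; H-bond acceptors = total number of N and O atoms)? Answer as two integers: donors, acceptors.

1, 3

Donors: find every N or O and count the H atoms it carries.
  atom 1 (O): bond orders sum to 2 → 0 H
  atom 4 (N): bond orders sum to 3 → 0 H
  atom 12 (O): bond orders sum to 1 → 1 H
Lipinski HBD = 1.
Acceptors: N atoms = 1, O atoms = 2 → HBA = 3.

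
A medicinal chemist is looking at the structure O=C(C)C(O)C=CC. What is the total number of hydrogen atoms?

10

Walk through each heavy atom and fill implicit hydrogens from standard valence (C 4, N 3, O 2, S 2, halogen 1):
  atom 1: O, bond orders sum to 2 (valence 2) → 0 H
  atom 2: C, bond orders sum to 4 (valence 4) → 0 H
  atom 3: C, bond orders sum to 1 (valence 4) → 3 H
  atom 4: C, bond orders sum to 3 (valence 4) → 1 H
  atom 5: O, bond orders sum to 1 (valence 2) → 1 H
  atom 6: C, bond orders sum to 3 (valence 4) → 1 H
  atom 7: C, bond orders sum to 3 (valence 4) → 1 H
  atom 8: C, bond orders sum to 1 (valence 4) → 3 H
Total hydrogens: 10.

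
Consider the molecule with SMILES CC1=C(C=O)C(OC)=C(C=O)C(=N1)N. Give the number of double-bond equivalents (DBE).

Molecular formula: C9H10N2O3.
DoU = (2C + 2 + N − H − X) / 2, where X is the halogen count and O/S are ignored.
    = (2·9 + 2 + 2 − 10 − 0) / 2 = 12 / 2 = 6.

6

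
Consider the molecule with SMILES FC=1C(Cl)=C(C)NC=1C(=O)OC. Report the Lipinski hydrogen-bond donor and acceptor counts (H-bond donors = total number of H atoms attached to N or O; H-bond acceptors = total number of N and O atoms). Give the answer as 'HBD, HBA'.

1, 3

Donors: find every N or O and count the H atoms it carries.
  atom 7 (N): bond orders sum to 2 → 1 H
  atom 10 (O): bond orders sum to 2 → 0 H
  atom 11 (O): bond orders sum to 2 → 0 H
Lipinski HBD = 1.
Acceptors: N atoms = 1, O atoms = 2 → HBA = 3.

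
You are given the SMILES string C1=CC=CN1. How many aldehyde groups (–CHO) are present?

Scan the SMILES for the aldehyde motif — none present.

0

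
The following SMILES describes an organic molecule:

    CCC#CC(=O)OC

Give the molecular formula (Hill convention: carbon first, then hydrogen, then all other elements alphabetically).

C6H8O2

Walk through each heavy atom and fill implicit hydrogens from standard valence (C 4, N 3, O 2, S 2, halogen 1):
  atom 1: C, bond orders sum to 1 (valence 4) → 3 H
  atom 2: C, bond orders sum to 2 (valence 4) → 2 H
  atom 3: C, bond orders sum to 4 (valence 4) → 0 H
  atom 4: C, bond orders sum to 4 (valence 4) → 0 H
  atom 5: C, bond orders sum to 4 (valence 4) → 0 H
  atom 6: O, bond orders sum to 2 (valence 2) → 0 H
  atom 7: O, bond orders sum to 2 (valence 2) → 0 H
  atom 8: C, bond orders sum to 1 (valence 4) → 3 H
Totals → C:6, H:8, O:2.
In Hill order: C6H8O2.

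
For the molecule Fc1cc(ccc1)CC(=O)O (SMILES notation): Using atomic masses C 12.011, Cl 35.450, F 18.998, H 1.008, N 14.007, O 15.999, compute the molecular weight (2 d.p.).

154.14 g/mol

First, the molecular formula is C8H7FO2 (counting implicit H from valence).
  C: 8 × 12.011 = 96.088
  F: 1 × 18.998 = 18.998
  H: 7 × 1.008 = 7.056
  O: 2 × 15.999 = 31.998
Sum: 8×12.011 + 1×18.998 + 7×1.008 + 2×15.999 = 154.140 → 154.14 g/mol.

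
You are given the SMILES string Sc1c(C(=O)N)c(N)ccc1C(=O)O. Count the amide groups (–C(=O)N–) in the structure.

The amide motif appears at heavy-atom position 4 in the SMILES.
Other groups present: 1 carboxylic acid, 1 primary amine, 1 thiol.
Amide count: 1.

1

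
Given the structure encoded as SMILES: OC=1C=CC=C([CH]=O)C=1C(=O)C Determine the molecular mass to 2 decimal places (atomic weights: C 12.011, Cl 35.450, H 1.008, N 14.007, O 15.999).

164.16 g/mol

First, the molecular formula is C9H8O3 (counting implicit H from valence).
  C: 9 × 12.011 = 108.099
  H: 8 × 1.008 = 8.064
  O: 3 × 15.999 = 47.997
Sum: 9×12.011 + 8×1.008 + 3×15.999 = 164.160 → 164.16 g/mol.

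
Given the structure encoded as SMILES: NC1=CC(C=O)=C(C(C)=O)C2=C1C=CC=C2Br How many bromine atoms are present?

Scan the SMILES for Br atoms (remember two-letter symbols like Cl and Br are single atoms).
Bromine count: 1.

1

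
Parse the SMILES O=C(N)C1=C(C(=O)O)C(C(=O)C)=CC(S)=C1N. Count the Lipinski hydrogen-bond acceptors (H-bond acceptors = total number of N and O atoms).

N atoms: 2; O atoms: 4.
Lipinski HBA = 2 + 4 = 6.

6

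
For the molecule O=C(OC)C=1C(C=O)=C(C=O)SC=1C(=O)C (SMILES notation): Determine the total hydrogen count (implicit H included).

8

Walk through each heavy atom and fill implicit hydrogens from standard valence (C 4, N 3, O 2, S 2, halogen 1):
  atom 1: O, bond orders sum to 2 (valence 2) → 0 H
  atom 2: C, bond orders sum to 4 (valence 4) → 0 H
  atom 3: O, bond orders sum to 2 (valence 2) → 0 H
  atom 4: C, bond orders sum to 1 (valence 4) → 3 H
  atom 5: C, bond orders sum to 4 (valence 4) → 0 H
  atom 6: C, bond orders sum to 4 (valence 4) → 0 H
  atom 7: C, bond orders sum to 3 (valence 4) → 1 H
  atom 8: O, bond orders sum to 2 (valence 2) → 0 H
  atom 9: C, bond orders sum to 4 (valence 4) → 0 H
  atom 10: C, bond orders sum to 3 (valence 4) → 1 H
  atom 11: O, bond orders sum to 2 (valence 2) → 0 H
  atom 12: S, bond orders sum to 2 (valence 2) → 0 H
  atom 13: C, bond orders sum to 4 (valence 4) → 0 H
  atom 14: C, bond orders sum to 4 (valence 4) → 0 H
  atom 15: O, bond orders sum to 2 (valence 2) → 0 H
  atom 16: C, bond orders sum to 1 (valence 4) → 3 H
Total hydrogens: 8.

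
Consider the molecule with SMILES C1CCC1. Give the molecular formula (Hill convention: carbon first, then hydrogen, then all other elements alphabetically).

Walk through each heavy atom and fill implicit hydrogens from standard valence (C 4, N 3, O 2, S 2, halogen 1):
  atom 1: C, bond orders sum to 2 (valence 4) → 2 H
  atom 2: C, bond orders sum to 2 (valence 4) → 2 H
  atom 3: C, bond orders sum to 2 (valence 4) → 2 H
  atom 4: C, bond orders sum to 2 (valence 4) → 2 H
Totals → C:4, H:8.
In Hill order: C4H8.

C4H8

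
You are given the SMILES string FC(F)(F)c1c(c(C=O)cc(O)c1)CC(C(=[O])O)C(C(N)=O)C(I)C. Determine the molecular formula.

C15H15F3INO5

Walk through each heavy atom and fill implicit hydrogens from standard valence (C 4, N 3, O 2, S 2, halogen 1); for lowercase aromatic atoms, an aromatic c carries 1 H when it has two neighbours and 0 H with three, and aromatic n carries 0 H:
  atom 1: F (halogen, monovalent) → 0 H
  atom 2: C, bond orders sum to 4 (valence 4) → 0 H
  atom 3: F (halogen, monovalent) → 0 H
  atom 4: F (halogen, monovalent) → 0 H
  atom 5: aromatic c, 3 neighbours → 0 H
  atom 6: aromatic c, 3 neighbours → 0 H
  atom 7: aromatic c, 3 neighbours → 0 H
  atom 8: C, bond orders sum to 3 (valence 4) → 1 H
  atom 9: O, bond orders sum to 2 (valence 2) → 0 H
  atom 10: aromatic c, 2 neighbours → 1 H
  atom 11: aromatic c, 3 neighbours → 0 H
  atom 12: O, bond orders sum to 1 (valence 2) → 1 H
  atom 13: aromatic c, 2 neighbours → 1 H
  atom 14: C, bond orders sum to 2 (valence 4) → 2 H
  atom 15: C, bond orders sum to 3 (valence 4) → 1 H
  atom 16: C, bond orders sum to 4 (valence 4) → 0 H
  atom 17: O with explicit H count 0
  atom 18: O, bond orders sum to 1 (valence 2) → 1 H
  atom 19: C, bond orders sum to 3 (valence 4) → 1 H
  atom 20: C, bond orders sum to 4 (valence 4) → 0 H
  atom 21: N, bond orders sum to 1 (valence 3) → 2 H
  atom 22: O, bond orders sum to 2 (valence 2) → 0 H
  atom 23: C, bond orders sum to 3 (valence 4) → 1 H
  atom 24: I (halogen, monovalent) → 0 H
  atom 25: C, bond orders sum to 1 (valence 4) → 3 H
Totals → C:15, H:15, F:3, I:1, N:1, O:5.
In Hill order: C15H15F3INO5.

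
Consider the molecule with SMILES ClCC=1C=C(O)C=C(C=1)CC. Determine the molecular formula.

C9H11ClO

Walk through each heavy atom and fill implicit hydrogens from standard valence (C 4, N 3, O 2, S 2, halogen 1):
  atom 1: Cl (halogen, monovalent) → 0 H
  atom 2: C, bond orders sum to 2 (valence 4) → 2 H
  atom 3: C, bond orders sum to 4 (valence 4) → 0 H
  atom 4: C, bond orders sum to 3 (valence 4) → 1 H
  atom 5: C, bond orders sum to 4 (valence 4) → 0 H
  atom 6: O, bond orders sum to 1 (valence 2) → 1 H
  atom 7: C, bond orders sum to 3 (valence 4) → 1 H
  atom 8: C, bond orders sum to 4 (valence 4) → 0 H
  atom 9: C, bond orders sum to 3 (valence 4) → 1 H
  atom 10: C, bond orders sum to 2 (valence 4) → 2 H
  atom 11: C, bond orders sum to 1 (valence 4) → 3 H
Totals → C:9, H:11, Cl:1, O:1.
In Hill order: C9H11ClO.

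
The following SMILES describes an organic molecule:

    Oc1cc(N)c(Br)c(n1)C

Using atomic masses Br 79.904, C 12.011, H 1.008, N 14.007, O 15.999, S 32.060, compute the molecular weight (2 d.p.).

First, the molecular formula is C6H7BrN2O (counting implicit H from valence).
  Br: 1 × 79.904 = 79.904
  C: 6 × 12.011 = 72.066
  H: 7 × 1.008 = 7.056
  N: 2 × 14.007 = 28.014
  O: 1 × 15.999 = 15.999
Sum: 1×79.904 + 6×12.011 + 7×1.008 + 2×14.007 + 1×15.999 = 203.039 → 203.04 g/mol.

203.04 g/mol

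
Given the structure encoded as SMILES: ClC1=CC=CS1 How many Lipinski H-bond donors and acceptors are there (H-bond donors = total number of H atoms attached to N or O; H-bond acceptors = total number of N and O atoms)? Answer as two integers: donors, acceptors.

0, 0

Donors: find every N or O and count the H atoms it carries.
  (no N or O atoms present)
Lipinski HBD = 0.
Acceptors: N atoms = 0, O atoms = 0 → HBA = 0.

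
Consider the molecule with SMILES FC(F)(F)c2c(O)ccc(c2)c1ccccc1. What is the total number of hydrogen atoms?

9

Walk through each heavy atom and fill implicit hydrogens from standard valence (C 4, N 3, O 2, S 2, halogen 1); for lowercase aromatic atoms, an aromatic c carries 1 H when it has two neighbours and 0 H with three, and aromatic n carries 0 H:
  atom 1: F (halogen, monovalent) → 0 H
  atom 2: C, bond orders sum to 4 (valence 4) → 0 H
  atom 3: F (halogen, monovalent) → 0 H
  atom 4: F (halogen, monovalent) → 0 H
  atom 5: aromatic c, 3 neighbours → 0 H
  atom 6: aromatic c, 3 neighbours → 0 H
  atom 7: O, bond orders sum to 1 (valence 2) → 1 H
  atom 8: aromatic c, 2 neighbours → 1 H
  atom 9: aromatic c, 2 neighbours → 1 H
  atom 10: aromatic c, 3 neighbours → 0 H
  atom 11: aromatic c, 2 neighbours → 1 H
  atom 12: aromatic c, 3 neighbours → 0 H
  atom 13: aromatic c, 2 neighbours → 1 H
  atom 14: aromatic c, 2 neighbours → 1 H
  atom 15: aromatic c, 2 neighbours → 1 H
  atom 16: aromatic c, 2 neighbours → 1 H
  atom 17: aromatic c, 2 neighbours → 1 H
Total hydrogens: 9.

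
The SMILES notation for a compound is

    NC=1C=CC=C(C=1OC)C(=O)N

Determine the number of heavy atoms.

Every atom symbol written in the SMILES (organic subset) is one heavy atom; implicit H are not written.
Heavy atoms by element → C:8, N:2, O:2.
Total: 12.

12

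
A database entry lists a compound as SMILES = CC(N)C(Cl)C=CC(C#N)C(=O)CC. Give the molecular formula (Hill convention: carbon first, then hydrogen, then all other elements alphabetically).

Walk through each heavy atom and fill implicit hydrogens from standard valence (C 4, N 3, O 2, S 2, halogen 1):
  atom 1: C, bond orders sum to 1 (valence 4) → 3 H
  atom 2: C, bond orders sum to 3 (valence 4) → 1 H
  atom 3: N, bond orders sum to 1 (valence 3) → 2 H
  atom 4: C, bond orders sum to 3 (valence 4) → 1 H
  atom 5: Cl (halogen, monovalent) → 0 H
  atom 6: C, bond orders sum to 3 (valence 4) → 1 H
  atom 7: C, bond orders sum to 3 (valence 4) → 1 H
  atom 8: C, bond orders sum to 3 (valence 4) → 1 H
  atom 9: C, bond orders sum to 4 (valence 4) → 0 H
  atom 10: N, bond orders sum to 3 (valence 3) → 0 H
  atom 11: C, bond orders sum to 4 (valence 4) → 0 H
  atom 12: O, bond orders sum to 2 (valence 2) → 0 H
  atom 13: C, bond orders sum to 2 (valence 4) → 2 H
  atom 14: C, bond orders sum to 1 (valence 4) → 3 H
Totals → C:10, H:15, Cl:1, N:2, O:1.
In Hill order: C10H15ClN2O.

C10H15ClN2O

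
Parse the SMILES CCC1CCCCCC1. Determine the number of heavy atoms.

Every atom symbol written in the SMILES (organic subset) is one heavy atom; implicit H are not written.
Heavy atoms by element → C:9.
Total: 9.

9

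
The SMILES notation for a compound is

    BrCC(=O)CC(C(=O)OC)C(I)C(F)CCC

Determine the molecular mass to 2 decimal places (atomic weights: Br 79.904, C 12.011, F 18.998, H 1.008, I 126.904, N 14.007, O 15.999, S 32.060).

First, the molecular formula is C11H17BrFIO3 (counting implicit H from valence).
  Br: 1 × 79.904 = 79.904
  C: 11 × 12.011 = 132.121
  F: 1 × 18.998 = 18.998
  H: 17 × 1.008 = 17.136
  I: 1 × 126.904 = 126.904
  O: 3 × 15.999 = 47.997
Sum: 1×79.904 + 11×12.011 + 1×18.998 + 17×1.008 + 1×126.904 + 3×15.999 = 423.060 → 423.06 g/mol.

423.06 g/mol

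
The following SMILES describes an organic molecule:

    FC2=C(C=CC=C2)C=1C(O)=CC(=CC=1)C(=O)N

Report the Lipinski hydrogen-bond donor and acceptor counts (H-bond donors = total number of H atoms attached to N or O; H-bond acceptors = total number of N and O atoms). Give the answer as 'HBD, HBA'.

Donors: find every N or O and count the H atoms it carries.
  atom 10 (O): bond orders sum to 1 → 1 H
  atom 16 (O): bond orders sum to 2 → 0 H
  atom 17 (N): bond orders sum to 1 → 2 H
Lipinski HBD = 3.
Acceptors: N atoms = 1, O atoms = 2 → HBA = 3.

3, 3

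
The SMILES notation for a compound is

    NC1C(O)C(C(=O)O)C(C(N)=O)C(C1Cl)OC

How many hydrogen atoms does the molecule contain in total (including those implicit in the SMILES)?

15

Walk through each heavy atom and fill implicit hydrogens from standard valence (C 4, N 3, O 2, S 2, halogen 1):
  atom 1: N, bond orders sum to 1 (valence 3) → 2 H
  atom 2: C, bond orders sum to 3 (valence 4) → 1 H
  atom 3: C, bond orders sum to 3 (valence 4) → 1 H
  atom 4: O, bond orders sum to 1 (valence 2) → 1 H
  atom 5: C, bond orders sum to 3 (valence 4) → 1 H
  atom 6: C, bond orders sum to 4 (valence 4) → 0 H
  atom 7: O, bond orders sum to 2 (valence 2) → 0 H
  atom 8: O, bond orders sum to 1 (valence 2) → 1 H
  atom 9: C, bond orders sum to 3 (valence 4) → 1 H
  atom 10: C, bond orders sum to 4 (valence 4) → 0 H
  atom 11: N, bond orders sum to 1 (valence 3) → 2 H
  atom 12: O, bond orders sum to 2 (valence 2) → 0 H
  atom 13: C, bond orders sum to 3 (valence 4) → 1 H
  atom 14: C, bond orders sum to 3 (valence 4) → 1 H
  atom 15: Cl (halogen, monovalent) → 0 H
  atom 16: O, bond orders sum to 2 (valence 2) → 0 H
  atom 17: C, bond orders sum to 1 (valence 4) → 3 H
Total hydrogens: 15.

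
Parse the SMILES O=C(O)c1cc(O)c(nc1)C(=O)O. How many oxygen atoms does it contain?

5

Scan the SMILES for O atoms (remember two-letter symbols like Cl and Br are single atoms).
Oxygen count: 5.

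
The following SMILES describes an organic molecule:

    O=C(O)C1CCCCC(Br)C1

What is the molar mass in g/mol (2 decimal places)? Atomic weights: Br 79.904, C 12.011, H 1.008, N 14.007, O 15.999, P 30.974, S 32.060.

221.09 g/mol

First, the molecular formula is C8H13BrO2 (counting implicit H from valence).
  Br: 1 × 79.904 = 79.904
  C: 8 × 12.011 = 96.088
  H: 13 × 1.008 = 13.104
  O: 2 × 15.999 = 31.998
Sum: 1×79.904 + 8×12.011 + 13×1.008 + 2×15.999 = 221.094 → 221.09 g/mol.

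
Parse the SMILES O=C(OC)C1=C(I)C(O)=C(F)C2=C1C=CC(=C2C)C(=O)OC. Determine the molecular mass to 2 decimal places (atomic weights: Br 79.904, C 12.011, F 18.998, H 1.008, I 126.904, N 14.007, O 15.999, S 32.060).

First, the molecular formula is C15H12FIO5 (counting implicit H from valence).
  C: 15 × 12.011 = 180.165
  F: 1 × 18.998 = 18.998
  H: 12 × 1.008 = 12.096
  I: 1 × 126.904 = 126.904
  O: 5 × 15.999 = 79.995
Sum: 15×12.011 + 1×18.998 + 12×1.008 + 1×126.904 + 5×15.999 = 418.158 → 418.16 g/mol.

418.16 g/mol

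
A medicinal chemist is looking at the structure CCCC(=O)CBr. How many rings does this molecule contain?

In SMILES, each pair of matching ring-closure digits denotes one ring-closing bond; the number of such bonds equals the number of independent rings.
Ring-closure bonds here: 0.

0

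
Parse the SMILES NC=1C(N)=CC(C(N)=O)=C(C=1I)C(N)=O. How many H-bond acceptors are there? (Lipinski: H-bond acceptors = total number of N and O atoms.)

6

N atoms: 4; O atoms: 2.
Lipinski HBA = 4 + 2 = 6.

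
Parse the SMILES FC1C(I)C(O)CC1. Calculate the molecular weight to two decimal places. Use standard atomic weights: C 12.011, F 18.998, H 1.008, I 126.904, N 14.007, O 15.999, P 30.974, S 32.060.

230.02 g/mol

First, the molecular formula is C5H8FIO (counting implicit H from valence).
  C: 5 × 12.011 = 60.055
  F: 1 × 18.998 = 18.998
  H: 8 × 1.008 = 8.064
  I: 1 × 126.904 = 126.904
  O: 1 × 15.999 = 15.999
Sum: 5×12.011 + 1×18.998 + 8×1.008 + 1×126.904 + 1×15.999 = 230.020 → 230.02 g/mol.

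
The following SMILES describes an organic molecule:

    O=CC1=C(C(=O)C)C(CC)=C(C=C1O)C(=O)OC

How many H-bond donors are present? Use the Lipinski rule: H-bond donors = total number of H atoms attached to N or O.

1

Donors: find every N or O and count the H atoms it carries.
  atom 1 (O): bond orders sum to 2 → 0 H
  atom 6 (O): bond orders sum to 2 → 0 H
  atom 14 (O): bond orders sum to 1 → 1 H
  atom 16 (O): bond orders sum to 2 → 0 H
  atom 17 (O): bond orders sum to 2 → 0 H
Lipinski HBD = 1.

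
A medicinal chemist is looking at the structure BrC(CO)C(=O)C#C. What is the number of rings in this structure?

In SMILES, each pair of matching ring-closure digits denotes one ring-closing bond; the number of such bonds equals the number of independent rings.
Ring-closure bonds here: 0.

0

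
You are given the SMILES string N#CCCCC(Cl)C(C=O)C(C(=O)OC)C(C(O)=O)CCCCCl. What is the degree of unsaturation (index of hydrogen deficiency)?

Degree of unsaturation = (number of rings) + (number of π bonds).
Ring closures in the SMILES: 0.
π bonds: 3 double bonds (each 1 DoU), 1 triple bond (each 2 DoU) → 5 DoU from unsaturation.
Total DoU = 0 + 5 = 5.

5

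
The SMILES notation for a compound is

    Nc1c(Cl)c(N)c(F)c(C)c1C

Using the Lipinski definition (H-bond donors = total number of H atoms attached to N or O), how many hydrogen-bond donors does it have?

Donors: find every N or O and count the H atoms it carries.
  atom 1 (N): bond orders sum to 1 → 2 H
  atom 6 (N): bond orders sum to 1 → 2 H
Lipinski HBD = 4.

4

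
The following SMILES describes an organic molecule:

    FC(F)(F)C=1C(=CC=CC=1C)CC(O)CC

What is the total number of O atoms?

Scan the SMILES for O atoms (remember two-letter symbols like Cl and Br are single atoms).
Oxygen count: 1.

1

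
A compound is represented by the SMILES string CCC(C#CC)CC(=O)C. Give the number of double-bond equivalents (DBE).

3

Degree of unsaturation = (number of rings) + (number of π bonds).
Ring closures in the SMILES: 0.
π bonds: 1 double bond (each 1 DoU), 1 triple bond (each 2 DoU) → 3 DoU from unsaturation.
Total DoU = 0 + 3 = 3.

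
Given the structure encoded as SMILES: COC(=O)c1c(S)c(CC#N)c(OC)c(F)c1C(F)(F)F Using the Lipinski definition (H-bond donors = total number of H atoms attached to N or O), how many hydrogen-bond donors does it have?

Donors: find every N or O and count the H atoms it carries.
  atom 2 (O): bond orders sum to 2 → 0 H
  atom 4 (O): bond orders sum to 2 → 0 H
  atom 11 (N): bond orders sum to 3 → 0 H
  atom 13 (O): bond orders sum to 2 → 0 H
Lipinski HBD = 0.

0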